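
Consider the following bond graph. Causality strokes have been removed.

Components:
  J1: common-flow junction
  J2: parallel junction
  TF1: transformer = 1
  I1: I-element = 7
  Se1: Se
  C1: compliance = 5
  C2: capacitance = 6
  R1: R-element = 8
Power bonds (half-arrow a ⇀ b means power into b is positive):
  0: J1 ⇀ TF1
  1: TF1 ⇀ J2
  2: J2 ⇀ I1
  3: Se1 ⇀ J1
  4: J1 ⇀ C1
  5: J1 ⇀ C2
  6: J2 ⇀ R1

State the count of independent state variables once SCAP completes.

β3 stroke at J1  (source Se1 imposes e)
β2 stroke at I1  (I1: I, integral causality)
β4 stroke at J1  (C1: C, integral causality)
β5 stroke at J1  (C2 outputs effort q/C2)
β0 stroke at TF1  (J1: last free bond brings flow in)
β1 stroke at J2  (through TF1, causality passes straight; one stroke at TF1)
β6 stroke at R1  (0-jn J2 has e-setter on 1)

3  (C1, C2, I1 all integral)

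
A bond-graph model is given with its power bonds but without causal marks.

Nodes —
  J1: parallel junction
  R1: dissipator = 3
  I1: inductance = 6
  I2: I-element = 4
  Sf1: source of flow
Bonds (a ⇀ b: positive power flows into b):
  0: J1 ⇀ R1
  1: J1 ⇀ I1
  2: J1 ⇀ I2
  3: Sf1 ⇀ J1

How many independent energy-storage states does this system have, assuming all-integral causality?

2  (I1, I2 all integral)

bond 3 stroke→Sf1  (Sf1 (Sf) sets flow on bond)
bond 1 stroke→I1  (prefer integral on I1)
bond 2 stroke→I2  (I2: I, integral causality)
bond 0 stroke→J1  (J1: last free bond brings effort in)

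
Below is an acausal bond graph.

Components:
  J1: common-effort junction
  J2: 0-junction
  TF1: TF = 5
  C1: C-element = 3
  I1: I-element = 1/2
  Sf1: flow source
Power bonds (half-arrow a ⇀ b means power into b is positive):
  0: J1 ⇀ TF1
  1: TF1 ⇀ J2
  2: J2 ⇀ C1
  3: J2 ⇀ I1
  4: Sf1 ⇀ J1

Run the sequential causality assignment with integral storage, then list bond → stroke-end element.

β0 |J1
β1 |TF1
β2 |J2
β3 |I1
β4 |Sf1

β4 stroke→Sf1  (source Sf1 imposes f)
β0 stroke→J1  (J1: last free bond brings effort in)
β1 stroke→TF1  (TF1: transformer flips bond 0)
β2 stroke→J2  (C1: C, integral causality)
β3 stroke→I1  (J2 effort already set via bond 2)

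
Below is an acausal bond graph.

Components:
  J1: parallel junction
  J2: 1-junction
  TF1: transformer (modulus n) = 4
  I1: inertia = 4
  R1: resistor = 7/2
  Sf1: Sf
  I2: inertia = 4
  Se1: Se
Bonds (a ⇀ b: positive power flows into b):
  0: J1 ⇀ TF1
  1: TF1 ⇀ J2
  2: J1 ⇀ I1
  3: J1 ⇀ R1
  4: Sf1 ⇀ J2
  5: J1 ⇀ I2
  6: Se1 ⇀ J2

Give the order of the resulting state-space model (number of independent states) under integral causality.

bond 4 |Sf1  (Sf1 fixes flow; stroke at Sf1)
bond 6 |J2  (Se1: effort source, stroke at far end)
bond 1 |J2  (common-f at J2 fixed by 4)
bond 0 |TF1  (TF1: transformer flips bond 1)
bond 2 |I1  (I1 outputs flow p/I1)
bond 5 |I2  (I2 integral (f out))
bond 3 |J1  (closing 0-jn rule on J1)

2  (I1, I2 all integral)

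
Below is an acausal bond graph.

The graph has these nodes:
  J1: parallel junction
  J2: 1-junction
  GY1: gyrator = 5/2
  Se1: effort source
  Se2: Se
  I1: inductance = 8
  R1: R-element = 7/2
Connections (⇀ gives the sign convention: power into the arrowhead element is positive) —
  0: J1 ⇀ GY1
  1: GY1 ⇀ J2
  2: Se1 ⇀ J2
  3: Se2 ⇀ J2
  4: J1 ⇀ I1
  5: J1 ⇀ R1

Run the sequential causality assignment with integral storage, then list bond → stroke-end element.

bond 0 stroke→GY1
bond 1 stroke→GY1
bond 2 stroke→J2
bond 3 stroke→J2
bond 4 stroke→I1
bond 5 stroke→J1

β2 |J2  (Se1 (Se) sets effort on bond)
β3 |J2  (Se2 fixes effort; stroke away)
β1 |GY1  (J2: last free bond brings flow in)
β0 |GY1  (through GY1, causality inverts; strokes same side of GY1)
β4 |I1  (I1 outputs flow p/I1)
β5 |J1  (J1 needs exactly one e-in)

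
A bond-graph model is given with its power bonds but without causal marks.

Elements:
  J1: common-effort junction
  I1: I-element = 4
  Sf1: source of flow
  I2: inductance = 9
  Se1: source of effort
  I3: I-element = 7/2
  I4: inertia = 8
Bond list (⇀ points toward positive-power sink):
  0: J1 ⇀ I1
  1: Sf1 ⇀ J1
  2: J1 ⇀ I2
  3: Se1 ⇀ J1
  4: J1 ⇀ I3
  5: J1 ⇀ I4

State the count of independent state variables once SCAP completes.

bond 1 stroke at Sf1  (Sf1 fixes flow; stroke at Sf1)
bond 3 stroke at J1  (source Se1 imposes e)
bond 0 stroke at I1  (J1 effort already set via bond 3)
bond 2 stroke at I2  (J1 effort already set via bond 3)
bond 4 stroke at I3  (J1: bond 3 brought effort, rest push out)
bond 5 stroke at I4  (0-jn J1 has e-setter on 3)

4  (I1, I2, I3, I4 all integral)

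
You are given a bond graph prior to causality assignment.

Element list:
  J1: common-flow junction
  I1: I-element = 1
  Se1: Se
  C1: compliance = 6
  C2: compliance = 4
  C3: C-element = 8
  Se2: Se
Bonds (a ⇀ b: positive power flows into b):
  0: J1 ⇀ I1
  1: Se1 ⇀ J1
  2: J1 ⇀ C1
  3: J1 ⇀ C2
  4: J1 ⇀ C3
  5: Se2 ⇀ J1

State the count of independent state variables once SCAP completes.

bond 1 stroke→J1  (Se1 fixes effort; stroke away)
bond 5 stroke→J1  (Se2 fixes effort; stroke away)
bond 0 stroke→I1  (I1 integral (f out))
bond 2 stroke→J1  (1-jn J1 has f-setter on 0)
bond 3 stroke→J1  (J1 flow already set via bond 0)
bond 4 stroke→J1  (J1 flow already set via bond 0)

4  (C1, C2, C3, I1 all integral)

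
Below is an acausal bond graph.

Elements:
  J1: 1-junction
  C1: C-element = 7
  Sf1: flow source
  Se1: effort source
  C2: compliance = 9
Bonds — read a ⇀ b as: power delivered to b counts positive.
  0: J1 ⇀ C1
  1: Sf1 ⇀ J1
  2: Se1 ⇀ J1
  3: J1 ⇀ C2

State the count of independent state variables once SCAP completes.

2  (C1, C2 all integral)

bond 1 stroke→Sf1  (Sf1: flow source, stroke at near end)
bond 2 stroke→J1  (Se1: effort source, stroke at far end)
bond 0 stroke→J1  (J1 flow already set via bond 1)
bond 3 stroke→J1  (common-f at J1 fixed by 1)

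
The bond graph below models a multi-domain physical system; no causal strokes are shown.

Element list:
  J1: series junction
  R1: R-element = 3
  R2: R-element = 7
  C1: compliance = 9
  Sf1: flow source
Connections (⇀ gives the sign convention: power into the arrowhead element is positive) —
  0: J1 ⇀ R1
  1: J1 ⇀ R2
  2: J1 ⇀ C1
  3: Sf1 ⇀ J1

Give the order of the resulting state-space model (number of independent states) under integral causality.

1  (C1 all integral)

b3 |Sf1  (Sf1: flow source, stroke at near end)
b0 |J1  (1-jn J1 has f-setter on 3)
b1 |J1  (1-jn J1 has f-setter on 3)
b2 |J1  (J1: bond 3 brought flow, rest push out)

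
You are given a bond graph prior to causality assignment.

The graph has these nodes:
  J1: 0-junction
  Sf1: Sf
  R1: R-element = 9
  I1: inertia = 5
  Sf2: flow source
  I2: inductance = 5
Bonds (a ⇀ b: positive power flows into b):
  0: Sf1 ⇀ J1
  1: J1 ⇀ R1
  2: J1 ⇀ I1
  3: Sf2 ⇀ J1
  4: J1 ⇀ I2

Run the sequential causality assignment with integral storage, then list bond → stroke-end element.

#0 stroke at Sf1  (Sf1 (Sf) sets flow on bond)
#3 stroke at Sf2  (Sf2 fixes flow; stroke at Sf2)
#2 stroke at I1  (I1 integral (f out))
#4 stroke at I2  (prefer integral on I2)
#1 stroke at J1  (J1 needs exactly one e-in)

bond 0 →Sf1
bond 1 →J1
bond 2 →I1
bond 3 →Sf2
bond 4 →I2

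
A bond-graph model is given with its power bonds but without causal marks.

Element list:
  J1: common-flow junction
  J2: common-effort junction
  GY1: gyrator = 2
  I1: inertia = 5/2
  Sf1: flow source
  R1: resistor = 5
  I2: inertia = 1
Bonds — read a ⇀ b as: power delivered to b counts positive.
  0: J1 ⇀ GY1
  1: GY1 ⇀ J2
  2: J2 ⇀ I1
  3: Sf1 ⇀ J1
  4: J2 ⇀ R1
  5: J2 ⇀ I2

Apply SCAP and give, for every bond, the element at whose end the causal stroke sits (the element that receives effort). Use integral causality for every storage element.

#3 |Sf1  (source Sf1 imposes f)
#0 |J1  (J1: bond 3 brought flow, rest push out)
#1 |J2  (GY1: gyrator matches bond 0)
#2 |I1  (0-jn J2 has e-setter on 1)
#4 |R1  (0-jn J2 has e-setter on 1)
#5 |I2  (0-jn J2 has e-setter on 1)

#0 |J1
#1 |J2
#2 |I1
#3 |Sf1
#4 |R1
#5 |I2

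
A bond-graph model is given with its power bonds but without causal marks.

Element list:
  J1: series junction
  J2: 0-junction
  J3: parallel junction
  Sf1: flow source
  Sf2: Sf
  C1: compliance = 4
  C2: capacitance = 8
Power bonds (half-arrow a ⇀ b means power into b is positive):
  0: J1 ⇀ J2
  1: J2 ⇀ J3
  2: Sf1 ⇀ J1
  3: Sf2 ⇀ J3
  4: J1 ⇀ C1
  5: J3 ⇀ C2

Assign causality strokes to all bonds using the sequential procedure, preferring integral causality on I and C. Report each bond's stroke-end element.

b0 stroke at J1
b1 stroke at J2
b2 stroke at Sf1
b3 stroke at Sf2
b4 stroke at J1
b5 stroke at J3

bond 2 →Sf1  (Sf1: flow source, stroke at near end)
bond 3 →Sf2  (Sf2 (Sf) sets flow on bond)
bond 0 →J1  (common-f at J1 fixed by 2)
bond 4 →J1  (J1 flow already set via bond 2)
bond 1 →J2  (J2: last free bond brings effort in)
bond 5 →J3  (J3: last free bond brings effort in)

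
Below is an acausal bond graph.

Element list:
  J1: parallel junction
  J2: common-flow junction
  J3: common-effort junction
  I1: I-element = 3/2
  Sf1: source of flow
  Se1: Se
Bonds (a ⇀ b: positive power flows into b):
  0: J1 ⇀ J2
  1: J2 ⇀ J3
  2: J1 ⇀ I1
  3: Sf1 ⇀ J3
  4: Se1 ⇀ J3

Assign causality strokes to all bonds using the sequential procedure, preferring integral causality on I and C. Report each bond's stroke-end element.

b0 |J1
b1 |J2
b2 |I1
b3 |Sf1
b4 |J3

bond 3 |Sf1  (source Sf1 imposes f)
bond 4 |J3  (source Se1 imposes e)
bond 1 |J2  (common-e at J3 fixed by 4)
bond 0 |J1  (J2 needs exactly one f-in)
bond 2 |I1  (common-e at J1 fixed by 0)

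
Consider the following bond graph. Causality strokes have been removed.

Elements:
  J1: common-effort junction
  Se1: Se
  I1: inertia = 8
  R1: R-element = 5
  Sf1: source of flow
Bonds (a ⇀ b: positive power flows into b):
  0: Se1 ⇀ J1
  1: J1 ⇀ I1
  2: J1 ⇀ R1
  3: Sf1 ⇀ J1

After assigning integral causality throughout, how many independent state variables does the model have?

β0 |J1  (Se1 fixes effort; stroke away)
β3 |Sf1  (source Sf1 imposes f)
β1 |I1  (0-jn J1 has e-setter on 0)
β2 |R1  (J1: bond 0 brought effort, rest push out)

1  (I1 all integral)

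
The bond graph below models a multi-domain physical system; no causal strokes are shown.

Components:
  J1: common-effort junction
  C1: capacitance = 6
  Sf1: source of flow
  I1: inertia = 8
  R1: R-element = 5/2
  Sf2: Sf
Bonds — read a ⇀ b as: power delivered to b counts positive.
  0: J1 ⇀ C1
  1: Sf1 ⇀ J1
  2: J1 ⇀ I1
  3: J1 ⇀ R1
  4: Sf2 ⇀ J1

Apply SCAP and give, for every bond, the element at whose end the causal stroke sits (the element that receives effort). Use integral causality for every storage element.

b1 stroke at Sf1  (Sf1 fixes flow; stroke at Sf1)
b4 stroke at Sf2  (Sf2: flow source, stroke at near end)
b0 stroke at J1  (C1 outputs effort q/C1)
b2 stroke at I1  (0-jn J1 has e-setter on 0)
b3 stroke at R1  (common-e at J1 fixed by 0)

β0 →J1
β1 →Sf1
β2 →I1
β3 →R1
β4 →Sf2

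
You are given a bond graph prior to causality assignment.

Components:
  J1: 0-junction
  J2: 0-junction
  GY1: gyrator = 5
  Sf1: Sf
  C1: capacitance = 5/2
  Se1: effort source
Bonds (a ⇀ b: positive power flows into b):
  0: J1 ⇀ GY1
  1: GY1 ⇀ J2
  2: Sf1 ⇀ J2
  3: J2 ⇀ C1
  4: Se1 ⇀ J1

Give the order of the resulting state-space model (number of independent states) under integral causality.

bond 2 stroke at Sf1  (Sf1 fixes flow; stroke at Sf1)
bond 4 stroke at J1  (Se1: effort source, stroke at far end)
bond 0 stroke at GY1  (0-jn J1 has e-setter on 4)
bond 1 stroke at GY1  (GY1: gyrator matches bond 0)
bond 3 stroke at J2  (only one effort-in slot at J2)

1  (C1 all integral)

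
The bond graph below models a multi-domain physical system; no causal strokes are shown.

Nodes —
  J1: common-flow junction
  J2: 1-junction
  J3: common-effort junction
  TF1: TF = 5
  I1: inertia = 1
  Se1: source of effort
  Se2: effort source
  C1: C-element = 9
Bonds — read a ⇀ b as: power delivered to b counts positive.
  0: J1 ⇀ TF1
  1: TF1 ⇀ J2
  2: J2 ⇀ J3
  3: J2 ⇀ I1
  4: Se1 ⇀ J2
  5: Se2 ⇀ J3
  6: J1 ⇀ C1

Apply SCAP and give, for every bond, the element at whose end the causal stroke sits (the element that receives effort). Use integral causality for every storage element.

#0 |TF1
#1 |J2
#2 |J2
#3 |I1
#4 |J2
#5 |J3
#6 |J1

β4 stroke→J2  (source Se1 imposes e)
β5 stroke→J3  (Se2 (Se) sets effort on bond)
β2 stroke→J2  (J3: bond 5 brought effort, rest push out)
β3 stroke→I1  (I1 outputs flow p/I1)
β1 stroke→J2  (J2: bond 3 brought flow, rest push out)
β0 stroke→TF1  (TF TF1: opposite of bond 1)
β6 stroke→J1  (J1: bond 0 brought flow, rest push out)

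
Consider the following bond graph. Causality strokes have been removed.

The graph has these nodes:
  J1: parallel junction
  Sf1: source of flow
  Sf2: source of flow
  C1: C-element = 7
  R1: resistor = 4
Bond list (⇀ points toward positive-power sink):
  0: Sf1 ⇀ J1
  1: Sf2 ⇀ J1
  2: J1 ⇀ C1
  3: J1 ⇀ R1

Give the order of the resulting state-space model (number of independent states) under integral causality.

#0 stroke at Sf1  (Sf1 fixes flow; stroke at Sf1)
#1 stroke at Sf2  (source Sf2 imposes f)
#2 stroke at J1  (prefer integral on C1)
#3 stroke at R1  (0-jn J1 has e-setter on 2)

1  (C1 all integral)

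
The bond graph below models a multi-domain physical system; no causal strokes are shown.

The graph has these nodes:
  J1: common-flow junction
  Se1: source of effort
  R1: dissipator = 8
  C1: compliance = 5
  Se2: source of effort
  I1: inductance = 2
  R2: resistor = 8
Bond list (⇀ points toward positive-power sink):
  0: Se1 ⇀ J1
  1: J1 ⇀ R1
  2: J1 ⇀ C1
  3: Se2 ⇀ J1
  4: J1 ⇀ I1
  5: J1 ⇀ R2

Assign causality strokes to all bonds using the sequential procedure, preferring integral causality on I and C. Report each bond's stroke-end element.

β0 →J1
β1 →J1
β2 →J1
β3 →J1
β4 →I1
β5 →J1

β0 stroke at J1  (source Se1 imposes e)
β3 stroke at J1  (source Se2 imposes e)
β2 stroke at J1  (C1 integral (e out))
β4 stroke at I1  (I1 integral (f out))
β1 stroke at J1  (common-f at J1 fixed by 4)
β5 stroke at J1  (common-f at J1 fixed by 4)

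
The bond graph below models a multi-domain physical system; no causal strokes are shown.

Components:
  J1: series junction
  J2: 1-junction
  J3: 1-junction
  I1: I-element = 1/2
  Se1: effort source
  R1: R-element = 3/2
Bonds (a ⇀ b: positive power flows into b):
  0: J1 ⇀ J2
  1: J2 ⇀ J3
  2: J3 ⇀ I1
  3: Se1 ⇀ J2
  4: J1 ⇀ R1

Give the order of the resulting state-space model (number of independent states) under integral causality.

1  (I1 all integral)

bond 3 stroke→J2  (source Se1 imposes e)
bond 2 stroke→I1  (I1: I, integral causality)
bond 1 stroke→J3  (common-f at J3 fixed by 2)
bond 0 stroke→J2  (J2: bond 1 brought flow, rest push out)
bond 4 stroke→J1  (J1 flow already set via bond 0)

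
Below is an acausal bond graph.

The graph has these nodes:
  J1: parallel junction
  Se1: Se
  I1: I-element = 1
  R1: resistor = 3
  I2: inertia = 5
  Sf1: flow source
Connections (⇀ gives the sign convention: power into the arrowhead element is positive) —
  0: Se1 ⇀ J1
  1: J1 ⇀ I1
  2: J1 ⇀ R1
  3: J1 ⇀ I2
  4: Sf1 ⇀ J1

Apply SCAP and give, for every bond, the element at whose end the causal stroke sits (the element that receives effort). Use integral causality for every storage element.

bond 0 →J1  (source Se1 imposes e)
bond 4 →Sf1  (Sf1 fixes flow; stroke at Sf1)
bond 1 →I1  (common-e at J1 fixed by 0)
bond 2 →R1  (J1: bond 0 brought effort, rest push out)
bond 3 →I2  (0-jn J1 has e-setter on 0)

#0 →J1
#1 →I1
#2 →R1
#3 →I2
#4 →Sf1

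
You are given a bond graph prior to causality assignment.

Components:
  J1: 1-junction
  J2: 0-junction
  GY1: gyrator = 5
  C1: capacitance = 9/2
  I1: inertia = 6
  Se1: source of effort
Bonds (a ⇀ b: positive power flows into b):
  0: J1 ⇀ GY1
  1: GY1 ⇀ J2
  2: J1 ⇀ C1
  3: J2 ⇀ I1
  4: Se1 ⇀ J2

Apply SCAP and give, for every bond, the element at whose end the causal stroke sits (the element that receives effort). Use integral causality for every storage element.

#4 →J2  (source Se1 imposes e)
#1 →GY1  (J2 effort already set via bond 4)
#3 →I1  (J2 effort already set via bond 4)
#0 →GY1  (GY1: gyrator matches bond 1)
#2 →J1  (common-f at J1 fixed by 0)

b0 →GY1
b1 →GY1
b2 →J1
b3 →I1
b4 →J2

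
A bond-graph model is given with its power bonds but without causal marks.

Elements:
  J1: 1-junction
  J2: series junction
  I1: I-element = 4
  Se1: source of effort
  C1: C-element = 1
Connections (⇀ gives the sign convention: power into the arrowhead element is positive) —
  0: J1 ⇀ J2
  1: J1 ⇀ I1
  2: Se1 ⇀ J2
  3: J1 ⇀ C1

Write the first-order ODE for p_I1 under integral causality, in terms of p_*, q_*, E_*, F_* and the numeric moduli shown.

dp_I1/dt = E_Se1 - q_C1

β2 stroke→J2  (Se1 fixes effort; stroke away)
β0 stroke→J1  (only one flow-in slot at J2)
β1 stroke→I1  (I1 integral (f out))
β3 stroke→J1  (J1: bond 1 brought flow, rest push out)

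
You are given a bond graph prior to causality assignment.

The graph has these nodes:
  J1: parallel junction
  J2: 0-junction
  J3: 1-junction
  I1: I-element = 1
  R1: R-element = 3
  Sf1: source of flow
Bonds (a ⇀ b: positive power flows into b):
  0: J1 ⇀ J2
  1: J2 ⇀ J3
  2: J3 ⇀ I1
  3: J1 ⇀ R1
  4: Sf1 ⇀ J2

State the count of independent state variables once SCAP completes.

1  (I1 all integral)

#4 stroke at Sf1  (Sf1 fixes flow; stroke at Sf1)
#2 stroke at I1  (I1 outputs flow p/I1)
#1 stroke at J3  (J3: bond 2 brought flow, rest push out)
#0 stroke at J2  (only one effort-in slot at J2)
#3 stroke at J1  (J1: last free bond brings effort in)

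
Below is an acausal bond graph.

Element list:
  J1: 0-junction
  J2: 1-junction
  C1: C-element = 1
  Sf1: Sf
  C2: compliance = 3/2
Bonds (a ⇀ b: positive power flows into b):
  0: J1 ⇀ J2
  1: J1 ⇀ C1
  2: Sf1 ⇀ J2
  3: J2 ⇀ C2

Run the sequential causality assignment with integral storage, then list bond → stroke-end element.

bond 2 stroke at Sf1  (Sf1: flow source, stroke at near end)
bond 0 stroke at J2  (1-jn J2 has f-setter on 2)
bond 3 stroke at J2  (1-jn J2 has f-setter on 2)
bond 1 stroke at J1  (J1 needs exactly one e-in)

bond 0 →J2
bond 1 →J1
bond 2 →Sf1
bond 3 →J2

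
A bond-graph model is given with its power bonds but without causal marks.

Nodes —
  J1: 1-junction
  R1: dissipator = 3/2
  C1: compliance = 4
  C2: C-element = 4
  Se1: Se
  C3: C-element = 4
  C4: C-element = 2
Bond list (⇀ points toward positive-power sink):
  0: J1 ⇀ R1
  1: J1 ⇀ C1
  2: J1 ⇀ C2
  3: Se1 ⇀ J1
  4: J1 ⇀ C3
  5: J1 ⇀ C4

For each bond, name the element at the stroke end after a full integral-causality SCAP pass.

β0 |R1
β1 |J1
β2 |J1
β3 |J1
β4 |J1
β5 |J1

bond 3 stroke at J1  (Se1: effort source, stroke at far end)
bond 1 stroke at J1  (prefer integral on C1)
bond 2 stroke at J1  (C2: C, integral causality)
bond 4 stroke at J1  (C3 outputs effort q/C3)
bond 5 stroke at J1  (C4 integral (e out))
bond 0 stroke at R1  (only one flow-in slot at J1)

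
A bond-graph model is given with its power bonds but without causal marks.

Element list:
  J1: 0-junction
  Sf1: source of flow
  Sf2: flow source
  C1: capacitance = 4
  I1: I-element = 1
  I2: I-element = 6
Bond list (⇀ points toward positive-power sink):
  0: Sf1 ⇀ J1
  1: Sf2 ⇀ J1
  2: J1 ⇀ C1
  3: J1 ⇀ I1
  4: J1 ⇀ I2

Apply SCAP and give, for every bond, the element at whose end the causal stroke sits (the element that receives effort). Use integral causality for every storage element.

β0 |Sf1  (Sf1: flow source, stroke at near end)
β1 |Sf2  (Sf2 fixes flow; stroke at Sf2)
β2 |J1  (prefer integral on C1)
β3 |I1  (J1 effort already set via bond 2)
β4 |I2  (J1 effort already set via bond 2)

bond 0 →Sf1
bond 1 →Sf2
bond 2 →J1
bond 3 →I1
bond 4 →I2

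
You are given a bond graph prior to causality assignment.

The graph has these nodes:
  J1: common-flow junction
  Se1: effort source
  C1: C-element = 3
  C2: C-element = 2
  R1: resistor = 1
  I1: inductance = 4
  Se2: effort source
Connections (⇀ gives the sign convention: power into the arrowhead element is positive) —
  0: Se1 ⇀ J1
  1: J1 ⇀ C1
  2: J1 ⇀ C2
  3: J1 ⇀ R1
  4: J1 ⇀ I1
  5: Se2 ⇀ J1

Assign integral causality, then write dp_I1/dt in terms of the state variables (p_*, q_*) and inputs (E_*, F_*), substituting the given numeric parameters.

dp_I1/dt = E_Se1 + E_Se2 - p_I1/4 - q_C1/3 - q_C2/2

#0 →J1  (Se1 fixes effort; stroke away)
#5 →J1  (Se2: effort source, stroke at far end)
#1 →J1  (prefer integral on C1)
#2 →J1  (C2 integral (e out))
#4 →I1  (I1: I, integral causality)
#3 →J1  (J1 flow already set via bond 4)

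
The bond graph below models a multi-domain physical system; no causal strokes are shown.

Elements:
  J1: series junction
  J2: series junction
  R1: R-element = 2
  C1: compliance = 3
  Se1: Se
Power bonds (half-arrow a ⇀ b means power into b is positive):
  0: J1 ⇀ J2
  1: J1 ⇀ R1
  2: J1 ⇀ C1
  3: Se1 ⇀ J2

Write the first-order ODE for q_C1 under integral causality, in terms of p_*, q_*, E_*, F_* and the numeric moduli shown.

bond 3 stroke→J2  (Se1 (Se) sets effort on bond)
bond 0 stroke→J1  (J2: last free bond brings flow in)
bond 2 stroke→J1  (C1 outputs effort q/C1)
bond 1 stroke→R1  (closing 1-jn rule on J1)

dq_C1/dt = E_Se1/2 - q_C1/6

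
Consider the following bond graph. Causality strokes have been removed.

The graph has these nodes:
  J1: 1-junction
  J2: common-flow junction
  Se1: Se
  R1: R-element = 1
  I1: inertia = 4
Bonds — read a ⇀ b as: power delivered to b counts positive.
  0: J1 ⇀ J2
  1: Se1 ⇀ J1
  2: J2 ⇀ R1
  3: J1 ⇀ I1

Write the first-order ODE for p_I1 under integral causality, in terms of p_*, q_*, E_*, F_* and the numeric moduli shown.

dp_I1/dt = E_Se1 - p_I1/4

β1 →J1  (Se1 (Se) sets effort on bond)
β3 →I1  (I1 integral (f out))
β0 →J1  (J1 flow already set via bond 3)
β2 →J2  (J2: bond 0 brought flow, rest push out)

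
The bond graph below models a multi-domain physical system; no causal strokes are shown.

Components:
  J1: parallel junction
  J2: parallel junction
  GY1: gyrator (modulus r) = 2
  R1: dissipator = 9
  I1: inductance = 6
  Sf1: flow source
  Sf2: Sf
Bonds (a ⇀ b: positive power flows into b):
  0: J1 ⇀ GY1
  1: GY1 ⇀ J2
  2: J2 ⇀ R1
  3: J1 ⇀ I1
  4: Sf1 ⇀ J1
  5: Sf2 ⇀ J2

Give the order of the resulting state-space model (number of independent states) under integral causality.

1  (I1 all integral)

bond 4 |Sf1  (Sf1: flow source, stroke at near end)
bond 5 |Sf2  (Sf2: flow source, stroke at near end)
bond 3 |I1  (I1 integral (f out))
bond 0 |J1  (closing 0-jn rule on J1)
bond 1 |J2  (GY GY1: same side as bond 0)
bond 2 |R1  (common-e at J2 fixed by 1)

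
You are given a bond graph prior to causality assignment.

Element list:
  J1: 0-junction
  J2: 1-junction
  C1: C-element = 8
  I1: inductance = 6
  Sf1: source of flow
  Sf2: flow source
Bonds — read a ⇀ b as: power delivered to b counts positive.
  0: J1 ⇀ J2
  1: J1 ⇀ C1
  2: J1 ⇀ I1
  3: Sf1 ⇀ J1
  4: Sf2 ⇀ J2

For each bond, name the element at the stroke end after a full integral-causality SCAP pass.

#0 stroke→J2
#1 stroke→J1
#2 stroke→I1
#3 stroke→Sf1
#4 stroke→Sf2

bond 3 →Sf1  (Sf1: flow source, stroke at near end)
bond 4 →Sf2  (Sf2: flow source, stroke at near end)
bond 0 →J2  (common-f at J2 fixed by 4)
bond 1 →J1  (prefer integral on C1)
bond 2 →I1  (J1: bond 1 brought effort, rest push out)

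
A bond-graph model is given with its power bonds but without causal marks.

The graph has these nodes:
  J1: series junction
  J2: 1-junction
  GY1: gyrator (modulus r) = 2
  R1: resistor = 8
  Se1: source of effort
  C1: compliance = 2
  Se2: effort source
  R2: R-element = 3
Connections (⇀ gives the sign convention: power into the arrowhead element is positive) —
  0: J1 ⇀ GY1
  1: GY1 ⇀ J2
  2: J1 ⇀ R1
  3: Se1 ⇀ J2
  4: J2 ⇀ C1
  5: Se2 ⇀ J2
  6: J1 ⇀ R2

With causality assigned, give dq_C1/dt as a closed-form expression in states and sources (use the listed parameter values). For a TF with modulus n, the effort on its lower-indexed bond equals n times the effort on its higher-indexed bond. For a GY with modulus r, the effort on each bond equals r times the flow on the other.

#3 |J2  (Se1 (Se) sets effort on bond)
#5 |J2  (Se2 (Se) sets effort on bond)
#4 |J2  (C1 integral (e out))
#1 |GY1  (closing 1-jn rule on J2)
#0 |GY1  (GY GY1: same side as bond 1)
#2 |J1  (1-jn J1 has f-setter on 0)
#6 |J1  (J1 flow already set via bond 0)

dq_C1/dt = 11*E_Se1/4 + 11*E_Se2/4 - 11*q_C1/8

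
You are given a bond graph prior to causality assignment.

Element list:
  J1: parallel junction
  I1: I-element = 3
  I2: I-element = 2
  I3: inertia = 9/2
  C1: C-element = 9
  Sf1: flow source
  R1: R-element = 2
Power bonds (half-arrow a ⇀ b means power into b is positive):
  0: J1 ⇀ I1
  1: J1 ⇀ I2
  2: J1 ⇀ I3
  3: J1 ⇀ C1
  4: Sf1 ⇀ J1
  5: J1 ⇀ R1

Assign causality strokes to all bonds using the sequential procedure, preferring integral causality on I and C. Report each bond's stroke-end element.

#4 |Sf1  (source Sf1 imposes f)
#0 |I1  (prefer integral on I1)
#1 |I2  (I2 outputs flow p/I2)
#2 |I3  (I3: I, integral causality)
#3 |J1  (prefer integral on C1)
#5 |R1  (common-e at J1 fixed by 3)

b0 |I1
b1 |I2
b2 |I3
b3 |J1
b4 |Sf1
b5 |R1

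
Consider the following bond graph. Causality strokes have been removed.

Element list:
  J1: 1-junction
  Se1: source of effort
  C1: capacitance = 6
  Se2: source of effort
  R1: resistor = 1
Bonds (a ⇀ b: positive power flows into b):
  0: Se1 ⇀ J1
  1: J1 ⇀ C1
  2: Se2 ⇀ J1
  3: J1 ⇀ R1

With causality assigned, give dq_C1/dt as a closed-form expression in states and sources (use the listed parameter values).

dq_C1/dt = E_Se1 + E_Se2 - q_C1/6

β0 stroke at J1  (Se1 fixes effort; stroke away)
β2 stroke at J1  (Se2 fixes effort; stroke away)
β1 stroke at J1  (C1 outputs effort q/C1)
β3 stroke at R1  (J1: last free bond brings flow in)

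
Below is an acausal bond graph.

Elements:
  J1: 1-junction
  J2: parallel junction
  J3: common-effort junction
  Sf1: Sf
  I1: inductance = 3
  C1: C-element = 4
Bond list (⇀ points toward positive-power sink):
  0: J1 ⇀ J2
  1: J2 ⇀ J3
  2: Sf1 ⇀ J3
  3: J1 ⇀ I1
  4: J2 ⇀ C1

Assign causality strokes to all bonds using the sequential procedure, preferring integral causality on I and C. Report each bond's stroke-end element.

b2 stroke at Sf1  (Sf1 (Sf) sets flow on bond)
b1 stroke at J3  (J3 needs exactly one e-in)
b3 stroke at I1  (I1 integral (f out))
b0 stroke at J1  (J1 flow already set via bond 3)
b4 stroke at J2  (only one effort-in slot at J2)

#0 |J1
#1 |J3
#2 |Sf1
#3 |I1
#4 |J2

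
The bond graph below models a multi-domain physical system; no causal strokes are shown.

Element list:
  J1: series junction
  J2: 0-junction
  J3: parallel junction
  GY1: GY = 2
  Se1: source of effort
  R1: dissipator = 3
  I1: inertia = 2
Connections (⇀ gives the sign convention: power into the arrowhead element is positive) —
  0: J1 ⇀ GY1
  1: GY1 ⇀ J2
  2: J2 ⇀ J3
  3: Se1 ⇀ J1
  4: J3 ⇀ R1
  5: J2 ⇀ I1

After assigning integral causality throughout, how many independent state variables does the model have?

b3 →J1  (source Se1 imposes e)
b0 →GY1  (only one flow-in slot at J1)
b1 →GY1  (through GY1, causality inverts; strokes same side of GY1)
b5 →I1  (prefer integral on I1)
b2 →J2  (only one effort-in slot at J2)
b4 →J3  (J3: last free bond brings effort in)

1  (I1 all integral)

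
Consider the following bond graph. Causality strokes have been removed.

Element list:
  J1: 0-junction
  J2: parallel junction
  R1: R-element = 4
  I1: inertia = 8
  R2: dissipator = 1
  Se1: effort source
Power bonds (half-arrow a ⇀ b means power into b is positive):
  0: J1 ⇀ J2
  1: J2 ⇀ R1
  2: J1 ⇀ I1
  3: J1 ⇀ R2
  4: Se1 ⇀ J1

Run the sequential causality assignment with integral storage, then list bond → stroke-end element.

β0 stroke→J2
β1 stroke→R1
β2 stroke→I1
β3 stroke→R2
β4 stroke→J1

#4 |J1  (Se1 (Se) sets effort on bond)
#0 |J2  (J1: bond 4 brought effort, rest push out)
#2 |I1  (J1: bond 4 brought effort, rest push out)
#3 |R2  (J1 effort already set via bond 4)
#1 |R1  (J2 effort already set via bond 0)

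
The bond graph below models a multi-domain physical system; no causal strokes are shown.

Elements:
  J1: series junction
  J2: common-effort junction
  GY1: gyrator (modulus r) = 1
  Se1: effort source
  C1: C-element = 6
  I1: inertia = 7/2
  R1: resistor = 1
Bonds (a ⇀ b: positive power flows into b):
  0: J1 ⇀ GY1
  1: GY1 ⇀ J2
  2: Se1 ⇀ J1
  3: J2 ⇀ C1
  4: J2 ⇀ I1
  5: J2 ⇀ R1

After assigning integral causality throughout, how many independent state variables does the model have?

bond 2 →J1  (source Se1 imposes e)
bond 0 →GY1  (J1 needs exactly one f-in)
bond 1 →GY1  (GY1: gyrator matches bond 0)
bond 3 →J2  (C1: C, integral causality)
bond 4 →I1  (J2: bond 3 brought effort, rest push out)
bond 5 →R1  (0-jn J2 has e-setter on 3)

2  (C1, I1 all integral)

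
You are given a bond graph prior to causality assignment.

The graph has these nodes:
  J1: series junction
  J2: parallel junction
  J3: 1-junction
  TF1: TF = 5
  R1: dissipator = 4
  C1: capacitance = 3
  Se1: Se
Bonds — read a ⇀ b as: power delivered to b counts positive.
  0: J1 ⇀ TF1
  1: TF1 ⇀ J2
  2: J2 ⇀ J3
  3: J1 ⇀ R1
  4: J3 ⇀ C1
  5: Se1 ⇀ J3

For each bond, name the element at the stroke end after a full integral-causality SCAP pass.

#5 →J3  (source Se1 imposes e)
#4 →J3  (C1: C, integral causality)
#2 →J2  (closing 1-jn rule on J3)
#1 →TF1  (J2: bond 2 brought effort, rest push out)
#0 →J1  (TF TF1: opposite of bond 1)
#3 →R1  (closing 1-jn rule on J1)

b0 stroke at J1
b1 stroke at TF1
b2 stroke at J2
b3 stroke at R1
b4 stroke at J3
b5 stroke at J3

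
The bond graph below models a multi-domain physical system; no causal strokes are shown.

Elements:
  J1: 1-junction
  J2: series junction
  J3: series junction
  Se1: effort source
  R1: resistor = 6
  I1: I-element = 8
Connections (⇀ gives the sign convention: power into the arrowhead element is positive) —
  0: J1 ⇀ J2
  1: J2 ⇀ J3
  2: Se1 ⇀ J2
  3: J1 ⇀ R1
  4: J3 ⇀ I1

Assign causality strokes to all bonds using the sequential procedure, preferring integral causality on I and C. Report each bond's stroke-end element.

#0 →J2
#1 →J3
#2 →J2
#3 →J1
#4 →I1

#2 stroke→J2  (Se1 fixes effort; stroke away)
#4 stroke→I1  (prefer integral on I1)
#1 stroke→J3  (J3: bond 4 brought flow, rest push out)
#0 stroke→J2  (J2 flow already set via bond 1)
#3 stroke→J1  (J1 flow already set via bond 0)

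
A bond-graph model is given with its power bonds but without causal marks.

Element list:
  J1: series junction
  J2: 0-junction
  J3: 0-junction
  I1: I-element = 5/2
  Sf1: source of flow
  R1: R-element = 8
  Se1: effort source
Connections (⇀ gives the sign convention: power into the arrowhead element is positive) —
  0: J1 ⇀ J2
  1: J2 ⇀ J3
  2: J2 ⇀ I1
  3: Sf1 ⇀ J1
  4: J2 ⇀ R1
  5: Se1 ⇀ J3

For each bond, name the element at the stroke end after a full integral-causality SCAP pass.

β0 stroke at J1
β1 stroke at J2
β2 stroke at I1
β3 stroke at Sf1
β4 stroke at R1
β5 stroke at J3

β3 stroke at Sf1  (Sf1: flow source, stroke at near end)
β5 stroke at J3  (Se1 (Se) sets effort on bond)
β0 stroke at J1  (J1 flow already set via bond 3)
β1 stroke at J2  (0-jn J3 has e-setter on 5)
β2 stroke at I1  (common-e at J2 fixed by 1)
β4 stroke at R1  (J2 effort already set via bond 1)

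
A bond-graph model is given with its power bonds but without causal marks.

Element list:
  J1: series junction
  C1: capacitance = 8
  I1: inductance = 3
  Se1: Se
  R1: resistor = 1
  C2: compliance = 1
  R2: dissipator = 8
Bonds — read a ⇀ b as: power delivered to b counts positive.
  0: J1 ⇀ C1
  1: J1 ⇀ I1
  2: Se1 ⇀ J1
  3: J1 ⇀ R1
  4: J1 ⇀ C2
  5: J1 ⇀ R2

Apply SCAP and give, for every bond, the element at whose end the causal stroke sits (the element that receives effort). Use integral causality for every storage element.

bond 0 →J1
bond 1 →I1
bond 2 →J1
bond 3 →J1
bond 4 →J1
bond 5 →J1

bond 2 →J1  (Se1 fixes effort; stroke away)
bond 0 →J1  (C1: C, integral causality)
bond 1 →I1  (I1: I, integral causality)
bond 3 →J1  (common-f at J1 fixed by 1)
bond 4 →J1  (J1: bond 1 brought flow, rest push out)
bond 5 →J1  (common-f at J1 fixed by 1)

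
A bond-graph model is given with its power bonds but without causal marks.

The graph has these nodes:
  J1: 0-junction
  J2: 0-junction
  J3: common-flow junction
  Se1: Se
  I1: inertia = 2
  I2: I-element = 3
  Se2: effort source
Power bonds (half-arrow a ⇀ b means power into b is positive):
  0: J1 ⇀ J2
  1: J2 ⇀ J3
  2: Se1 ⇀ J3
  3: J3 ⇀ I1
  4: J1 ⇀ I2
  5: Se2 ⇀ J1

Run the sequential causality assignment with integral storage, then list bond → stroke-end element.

#2 |J3  (Se1: effort source, stroke at far end)
#5 |J1  (source Se2 imposes e)
#0 |J2  (J1: bond 5 brought effort, rest push out)
#4 |I2  (common-e at J1 fixed by 5)
#1 |J3  (0-jn J2 has e-setter on 0)
#3 |I1  (only one flow-in slot at J3)

bond 0 stroke→J2
bond 1 stroke→J3
bond 2 stroke→J3
bond 3 stroke→I1
bond 4 stroke→I2
bond 5 stroke→J1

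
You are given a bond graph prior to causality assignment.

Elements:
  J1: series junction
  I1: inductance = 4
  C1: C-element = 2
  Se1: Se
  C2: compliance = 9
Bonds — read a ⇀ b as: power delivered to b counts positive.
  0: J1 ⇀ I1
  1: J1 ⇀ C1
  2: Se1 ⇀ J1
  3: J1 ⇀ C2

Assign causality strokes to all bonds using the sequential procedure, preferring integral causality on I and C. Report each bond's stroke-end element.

β2 stroke at J1  (Se1 (Se) sets effort on bond)
β0 stroke at I1  (I1: I, integral causality)
β1 stroke at J1  (1-jn J1 has f-setter on 0)
β3 stroke at J1  (J1: bond 0 brought flow, rest push out)

β0 |I1
β1 |J1
β2 |J1
β3 |J1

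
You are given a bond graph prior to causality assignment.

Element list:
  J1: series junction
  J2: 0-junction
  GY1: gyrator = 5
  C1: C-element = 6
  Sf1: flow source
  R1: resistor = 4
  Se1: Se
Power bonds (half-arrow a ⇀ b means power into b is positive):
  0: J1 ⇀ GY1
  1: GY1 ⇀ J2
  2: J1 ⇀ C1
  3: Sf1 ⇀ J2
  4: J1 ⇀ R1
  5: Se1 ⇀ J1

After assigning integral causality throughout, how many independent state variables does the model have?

1  (C1 all integral)

β3 stroke→Sf1  (source Sf1 imposes f)
β5 stroke→J1  (Se1: effort source, stroke at far end)
β1 stroke→J2  (J2 needs exactly one e-in)
β0 stroke→J1  (GY GY1: same side as bond 1)
β2 stroke→J1  (C1: C, integral causality)
β4 stroke→R1  (only one flow-in slot at J1)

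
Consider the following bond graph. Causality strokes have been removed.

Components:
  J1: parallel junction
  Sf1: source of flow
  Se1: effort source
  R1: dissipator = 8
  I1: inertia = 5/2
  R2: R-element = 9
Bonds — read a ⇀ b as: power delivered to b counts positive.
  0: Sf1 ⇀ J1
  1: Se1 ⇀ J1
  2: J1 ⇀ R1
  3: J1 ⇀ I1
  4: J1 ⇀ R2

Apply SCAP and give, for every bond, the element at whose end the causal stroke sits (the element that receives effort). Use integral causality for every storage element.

b0 stroke at Sf1  (Sf1: flow source, stroke at near end)
b1 stroke at J1  (source Se1 imposes e)
b2 stroke at R1  (0-jn J1 has e-setter on 1)
b3 stroke at I1  (J1: bond 1 brought effort, rest push out)
b4 stroke at R2  (common-e at J1 fixed by 1)

#0 →Sf1
#1 →J1
#2 →R1
#3 →I1
#4 →R2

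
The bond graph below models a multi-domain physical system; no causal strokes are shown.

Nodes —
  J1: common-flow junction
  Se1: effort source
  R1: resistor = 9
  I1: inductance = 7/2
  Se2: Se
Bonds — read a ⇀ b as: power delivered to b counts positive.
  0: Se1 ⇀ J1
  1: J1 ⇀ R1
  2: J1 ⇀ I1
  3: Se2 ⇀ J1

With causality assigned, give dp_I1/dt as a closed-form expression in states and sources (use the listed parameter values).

β0 stroke at J1  (Se1 (Se) sets effort on bond)
β3 stroke at J1  (Se2: effort source, stroke at far end)
β2 stroke at I1  (I1 outputs flow p/I1)
β1 stroke at J1  (J1: bond 2 brought flow, rest push out)

dp_I1/dt = E_Se1 + E_Se2 - 18*p_I1/7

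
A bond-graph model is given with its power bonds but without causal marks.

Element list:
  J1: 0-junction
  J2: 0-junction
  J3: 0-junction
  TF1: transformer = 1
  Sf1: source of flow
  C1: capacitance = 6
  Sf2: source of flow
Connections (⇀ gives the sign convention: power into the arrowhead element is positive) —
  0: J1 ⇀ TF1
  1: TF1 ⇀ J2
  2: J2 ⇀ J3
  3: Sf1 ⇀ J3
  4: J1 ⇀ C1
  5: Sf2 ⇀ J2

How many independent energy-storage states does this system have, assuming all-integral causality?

1  (C1 all integral)

b3 stroke→Sf1  (Sf1 fixes flow; stroke at Sf1)
b5 stroke→Sf2  (Sf2: flow source, stroke at near end)
b2 stroke→J3  (closing 0-jn rule on J3)
b1 stroke→J2  (closing 0-jn rule on J2)
b0 stroke→TF1  (TF1 one-in-one-out from 1)
b4 stroke→J1  (closing 0-jn rule on J1)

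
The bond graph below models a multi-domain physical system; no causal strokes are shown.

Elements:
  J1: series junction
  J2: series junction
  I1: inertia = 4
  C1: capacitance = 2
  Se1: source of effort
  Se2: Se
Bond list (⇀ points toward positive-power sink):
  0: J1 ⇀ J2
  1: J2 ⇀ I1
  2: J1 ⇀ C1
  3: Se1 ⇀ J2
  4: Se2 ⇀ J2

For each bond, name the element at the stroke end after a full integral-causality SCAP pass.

b0 stroke at J2
b1 stroke at I1
b2 stroke at J1
b3 stroke at J2
b4 stroke at J2

β3 stroke→J2  (Se1 (Se) sets effort on bond)
β4 stroke→J2  (Se2 (Se) sets effort on bond)
β1 stroke→I1  (prefer integral on I1)
β0 stroke→J2  (J2: bond 1 brought flow, rest push out)
β2 stroke→J1  (J1: bond 0 brought flow, rest push out)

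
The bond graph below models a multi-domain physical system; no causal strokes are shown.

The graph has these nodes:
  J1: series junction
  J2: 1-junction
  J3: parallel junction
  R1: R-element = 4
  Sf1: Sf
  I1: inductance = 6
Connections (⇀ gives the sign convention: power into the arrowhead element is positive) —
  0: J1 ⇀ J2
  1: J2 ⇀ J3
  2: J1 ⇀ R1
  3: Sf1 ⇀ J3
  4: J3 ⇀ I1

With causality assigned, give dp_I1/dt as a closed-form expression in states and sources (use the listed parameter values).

dp_I1/dt = 4*F_Sf1 - 2*p_I1/3

#3 →Sf1  (Sf1 fixes flow; stroke at Sf1)
#4 →I1  (prefer integral on I1)
#1 →J3  (only one effort-in slot at J3)
#0 →J2  (J2 flow already set via bond 1)
#2 →J1  (J1 flow already set via bond 0)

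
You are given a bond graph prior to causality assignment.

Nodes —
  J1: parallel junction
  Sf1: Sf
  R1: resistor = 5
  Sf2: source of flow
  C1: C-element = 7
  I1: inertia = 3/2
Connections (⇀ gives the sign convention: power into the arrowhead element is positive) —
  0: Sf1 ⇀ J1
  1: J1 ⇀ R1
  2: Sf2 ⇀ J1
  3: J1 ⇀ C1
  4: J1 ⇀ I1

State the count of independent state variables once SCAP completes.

2  (C1, I1 all integral)

b0 stroke at Sf1  (Sf1 fixes flow; stroke at Sf1)
b2 stroke at Sf2  (Sf2: flow source, stroke at near end)
b3 stroke at J1  (C1: C, integral causality)
b1 stroke at R1  (J1: bond 3 brought effort, rest push out)
b4 stroke at I1  (common-e at J1 fixed by 3)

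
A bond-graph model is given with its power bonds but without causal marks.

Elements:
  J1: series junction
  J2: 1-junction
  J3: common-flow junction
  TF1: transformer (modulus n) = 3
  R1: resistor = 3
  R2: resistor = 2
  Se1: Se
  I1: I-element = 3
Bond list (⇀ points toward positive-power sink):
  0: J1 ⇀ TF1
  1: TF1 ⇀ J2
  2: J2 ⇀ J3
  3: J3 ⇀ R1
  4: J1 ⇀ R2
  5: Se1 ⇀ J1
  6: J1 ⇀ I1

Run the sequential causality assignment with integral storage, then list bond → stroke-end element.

#0 |J1
#1 |TF1
#2 |J2
#3 |J3
#4 |J1
#5 |J1
#6 |I1

β5 stroke at J1  (Se1 (Se) sets effort on bond)
β6 stroke at I1  (I1: I, integral causality)
β0 stroke at J1  (J1 flow already set via bond 6)
β4 stroke at J1  (1-jn J1 has f-setter on 6)
β1 stroke at TF1  (TF1 one-in-one-out from 0)
β2 stroke at J2  (J2 flow already set via bond 1)
β3 stroke at J3  (1-jn J3 has f-setter on 2)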